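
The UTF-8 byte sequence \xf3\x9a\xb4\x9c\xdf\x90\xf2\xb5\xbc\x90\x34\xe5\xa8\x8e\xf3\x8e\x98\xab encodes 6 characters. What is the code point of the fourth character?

U+0034

Offset 0: leading byte 0xF3 = 11110011 → 4-byte char #1 = F3 9A B4 9C.
Offset 4: leading byte 0xDF = 11011111 → 2-byte char #2 = DF 90.
Offset 6: leading byte 0xF2 = 11110010 → 4-byte char #3 = F2 B5 BC 90.
Offset 10: leading byte 0x34 = 00110100 → 1-byte char #4 = 34.
Leading byte 0x34 = 00110100 matches 0xxxxxxx → 1-byte sequence.
Byte 1: 0x34 = 00110100, payload 0110100 (7 bits).
Concatenate: 0110100 = 0x34 (7 bits → U+0034).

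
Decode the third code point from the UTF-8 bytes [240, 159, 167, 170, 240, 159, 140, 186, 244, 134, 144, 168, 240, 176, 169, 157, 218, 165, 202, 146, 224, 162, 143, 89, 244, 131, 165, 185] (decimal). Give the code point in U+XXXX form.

Offset 0: leading byte 0xF0 = 11110000 → 4-byte char #1 = F0 9F A7 AA.
Offset 4: leading byte 0xF0 = 11110000 → 4-byte char #2 = F0 9F 8C BA.
Offset 8: leading byte 0xF4 = 11110100 → 4-byte char #3 = F4 86 90 A8.
Leading byte 0xF4 = 11110100 matches 11110xxx → 4-byte sequence.
Byte 1: 0xF4 = 11110100, payload 100 (3 bits).
Byte 2: 0x86 = 10000110 (10xxxxxx ✓), payload 000110.
Byte 3: 0x90 = 10010000 (10xxxxxx ✓), payload 010000.
Byte 4: 0xA8 = 10101000 (10xxxxxx ✓), payload 101000.
Concatenate: 100000110010000101000 = 0x106428 (21 bits → U+106428).

U+106428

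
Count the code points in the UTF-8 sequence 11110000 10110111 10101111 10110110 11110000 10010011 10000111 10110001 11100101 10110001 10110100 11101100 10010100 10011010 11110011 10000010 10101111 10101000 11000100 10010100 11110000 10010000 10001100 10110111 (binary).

7

Byte at offset 0: 0xF0 = 11110000 → 4-byte char (#1). Advance 4.
Byte at offset 4: 0xF0 = 11110000 → 4-byte char (#2). Advance 4.
Byte at offset 8: 0xE5 = 11100101 → 3-byte char (#3). Advance 3.
Byte at offset 11: 0xEC = 11101100 → 3-byte char (#4). Advance 3.
Byte at offset 14: 0xF3 = 11110011 → 4-byte char (#5). Advance 4.
Byte at offset 18: 0xC4 = 11000100 → 2-byte char (#6). Advance 2.
Byte at offset 20: 0xF0 = 11110000 → 4-byte char (#7). Advance 4.
Reached end at offset 24 after 7 code points.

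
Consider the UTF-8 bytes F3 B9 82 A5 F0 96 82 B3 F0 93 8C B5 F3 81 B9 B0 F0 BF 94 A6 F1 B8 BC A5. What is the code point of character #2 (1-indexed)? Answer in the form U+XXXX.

Offset 0: leading byte 0xF3 = 11110011 → 4-byte char #1 = F3 B9 82 A5.
Offset 4: leading byte 0xF0 = 11110000 → 4-byte char #2 = F0 96 82 B3.
Leading byte 0xF0 = 11110000 matches 11110xxx → 4-byte sequence.
Byte 1: 0xF0 = 11110000, payload 000 (3 bits).
Byte 2: 0x96 = 10010110 (10xxxxxx ✓), payload 010110.
Byte 3: 0x82 = 10000010 (10xxxxxx ✓), payload 000010.
Byte 4: 0xB3 = 10110011 (10xxxxxx ✓), payload 110011.
Concatenate: 000010110000010110011 = 0x160B3 (21 bits → U+160B3).

U+160B3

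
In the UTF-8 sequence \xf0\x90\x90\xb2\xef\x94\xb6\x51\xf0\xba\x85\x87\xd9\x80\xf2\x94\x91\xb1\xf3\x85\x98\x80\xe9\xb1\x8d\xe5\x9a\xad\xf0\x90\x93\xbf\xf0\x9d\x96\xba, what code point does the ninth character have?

Offset 0: leading byte 0xF0 = 11110000 → 4-byte char #1 = F0 90 90 B2.
Offset 4: leading byte 0xEF = 11101111 → 3-byte char #2 = EF 94 B6.
Offset 7: leading byte 0x51 = 01010001 → 1-byte char #3 = 51.
Offset 8: leading byte 0xF0 = 11110000 → 4-byte char #4 = F0 BA 85 87.
Offset 12: leading byte 0xD9 = 11011001 → 2-byte char #5 = D9 80.
Offset 14: leading byte 0xF2 = 11110010 → 4-byte char #6 = F2 94 91 B1.
Offset 18: leading byte 0xF3 = 11110011 → 4-byte char #7 = F3 85 98 80.
Offset 22: leading byte 0xE9 = 11101001 → 3-byte char #8 = E9 B1 8D.
Offset 25: leading byte 0xE5 = 11100101 → 3-byte char #9 = E5 9A AD.
Leading byte 0xE5 = 11100101 matches 1110xxxx → 3-byte sequence.
Byte 1: 0xE5 = 11100101, payload 0101 (4 bits).
Byte 2: 0x9A = 10011010 (10xxxxxx ✓), payload 011010.
Byte 3: 0xAD = 10101101 (10xxxxxx ✓), payload 101101.
Concatenate: 0101011010101101 = 0x56AD (16 bits → U+56AD).

U+56AD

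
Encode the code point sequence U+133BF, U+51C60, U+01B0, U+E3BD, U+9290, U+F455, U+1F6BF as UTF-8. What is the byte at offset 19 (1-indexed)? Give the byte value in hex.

0x95

1-indexed offset 19 is 0-indexed offset 18.
U+133BF → 4-byte form F0 93 8E BF at offsets 0–3.
U+51C60 → 4-byte form F1 91 B1 A0 at offsets 4–7.
U+01B0 → 2-byte form C6 B0 at offsets 8–9.
U+E3BD → 3-byte form EE 8E BD at offsets 10–12.
U+9290 → 3-byte form E9 8A 90 at offsets 13–15.
U+F455 → 3-byte form EF 91 95 at offsets 16–18.
Offset 18 falls in char 6's range; it's byte 3 of EF 91 95 = 0x95.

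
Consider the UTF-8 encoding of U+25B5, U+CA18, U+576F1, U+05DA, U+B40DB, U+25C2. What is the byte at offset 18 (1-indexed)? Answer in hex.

0x97

1-indexed offset 18 is 0-indexed offset 17.
U+25B5 → 3-byte form E2 96 B5 at offsets 0–2.
U+CA18 → 3-byte form EC A8 98 at offsets 3–5.
U+576F1 → 4-byte form F1 97 9B B1 at offsets 6–9.
U+05DA → 2-byte form D7 9A at offsets 10–11.
U+B40DB → 4-byte form F2 B4 83 9B at offsets 12–15.
U+25C2 → 3-byte form E2 97 82 at offsets 16–18.
Offset 17 falls in char 6's range; it's byte 2 of E2 97 82 = 0x97.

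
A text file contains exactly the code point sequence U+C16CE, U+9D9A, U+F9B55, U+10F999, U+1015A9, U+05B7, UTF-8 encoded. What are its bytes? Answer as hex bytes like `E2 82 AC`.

U+C16CE: 4-byte form → F3 81 9B 8E.
U+9D9A: 3-byte form → E9 B6 9A.
U+F9B55: 4-byte form → F3 B9 AD 95.
U+10F999: 4-byte form → F4 8F A6 99.
U+1015A9: 4-byte form → F4 81 96 A9.
U+05B7: 2-byte form → D6 B7.
Concatenated (21 bytes): F3 81 9B 8E E9 B6 9A F3 B9 AD 95 F4 8F A6 99 F4 81 96 A9 D6 B7.

F3 81 9B 8E E9 B6 9A F3 B9 AD 95 F4 8F A6 99 F4 81 96 A9 D6 B7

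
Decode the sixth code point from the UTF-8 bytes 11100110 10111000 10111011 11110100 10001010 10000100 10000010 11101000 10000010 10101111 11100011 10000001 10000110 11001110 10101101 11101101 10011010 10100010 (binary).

Offset 0: leading byte 0xE6 = 11100110 → 3-byte char #1 = E6 B8 BB.
Offset 3: leading byte 0xF4 = 11110100 → 4-byte char #2 = F4 8A 84 82.
Offset 7: leading byte 0xE8 = 11101000 → 3-byte char #3 = E8 82 AF.
Offset 10: leading byte 0xE3 = 11100011 → 3-byte char #4 = E3 81 86.
Offset 13: leading byte 0xCE = 11001110 → 2-byte char #5 = CE AD.
Offset 15: leading byte 0xED = 11101101 → 3-byte char #6 = ED 9A A2.
Leading byte 0xED = 11101101 matches 1110xxxx → 3-byte sequence.
Byte 1: 0xED = 11101101, payload 1101 (4 bits).
Byte 2: 0x9A = 10011010 (10xxxxxx ✓), payload 011010.
Byte 3: 0xA2 = 10100010 (10xxxxxx ✓), payload 100010.
Concatenate: 1101011010100010 = 0xD6A2 (16 bits → U+D6A2).

U+D6A2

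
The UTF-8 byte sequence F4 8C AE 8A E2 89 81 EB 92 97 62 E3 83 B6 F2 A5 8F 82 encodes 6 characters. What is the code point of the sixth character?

Offset 0: leading byte 0xF4 = 11110100 → 4-byte char #1 = F4 8C AE 8A.
Offset 4: leading byte 0xE2 = 11100010 → 3-byte char #2 = E2 89 81.
Offset 7: leading byte 0xEB = 11101011 → 3-byte char #3 = EB 92 97.
Offset 10: leading byte 0x62 = 01100010 → 1-byte char #4 = 62.
Offset 11: leading byte 0xE3 = 11100011 → 3-byte char #5 = E3 83 B6.
Offset 14: leading byte 0xF2 = 11110010 → 4-byte char #6 = F2 A5 8F 82.
Leading byte 0xF2 = 11110010 matches 11110xxx → 4-byte sequence.
Byte 1: 0xF2 = 11110010, payload 010 (3 bits).
Byte 2: 0xA5 = 10100101 (10xxxxxx ✓), payload 100101.
Byte 3: 0x8F = 10001111 (10xxxxxx ✓), payload 001111.
Byte 4: 0x82 = 10000010 (10xxxxxx ✓), payload 000010.
Concatenate: 010100101001111000010 = 0xA53C2 (21 bits → U+A53C2).

U+A53C2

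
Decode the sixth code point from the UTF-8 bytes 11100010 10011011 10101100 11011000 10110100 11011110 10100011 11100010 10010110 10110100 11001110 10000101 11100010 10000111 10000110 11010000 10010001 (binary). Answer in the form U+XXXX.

U+21C6

Offset 0: leading byte 0xE2 = 11100010 → 3-byte char #1 = E2 9B AC.
Offset 3: leading byte 0xD8 = 11011000 → 2-byte char #2 = D8 B4.
Offset 5: leading byte 0xDE = 11011110 → 2-byte char #3 = DE A3.
Offset 7: leading byte 0xE2 = 11100010 → 3-byte char #4 = E2 96 B4.
Offset 10: leading byte 0xCE = 11001110 → 2-byte char #5 = CE 85.
Offset 12: leading byte 0xE2 = 11100010 → 3-byte char #6 = E2 87 86.
Leading byte 0xE2 = 11100010 matches 1110xxxx → 3-byte sequence.
Byte 1: 0xE2 = 11100010, payload 0010 (4 bits).
Byte 2: 0x87 = 10000111 (10xxxxxx ✓), payload 000111.
Byte 3: 0x86 = 10000110 (10xxxxxx ✓), payload 000110.
Concatenate: 0010000111000110 = 0x21C6 (16 bits → U+21C6).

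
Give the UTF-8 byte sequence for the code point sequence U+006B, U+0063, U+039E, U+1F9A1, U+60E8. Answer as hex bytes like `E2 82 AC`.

U+006B: 1-byte form → 6B.
U+0063: 1-byte form → 63.
U+039E: 2-byte form → CE 9E.
U+1F9A1: 4-byte form → F0 9F A6 A1.
U+60E8: 3-byte form → E6 83 A8.
Concatenated (11 bytes): 6B 63 CE 9E F0 9F A6 A1 E6 83 A8.

6B 63 CE 9E F0 9F A6 A1 E6 83 A8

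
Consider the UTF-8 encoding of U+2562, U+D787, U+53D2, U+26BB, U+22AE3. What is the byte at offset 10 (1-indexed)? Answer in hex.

1-indexed offset 10 is 0-indexed offset 9.
U+2562 → 3-byte form E2 95 A2 at offsets 0–2.
U+D787 → 3-byte form ED 9E 87 at offsets 3–5.
U+53D2 → 3-byte form E5 8F 92 at offsets 6–8.
U+26BB → 3-byte form E2 9A BB at offsets 9–11.
Offset 9 falls in char 4's range; it's byte 1 of E2 9A BB = 0xE2.

0xE2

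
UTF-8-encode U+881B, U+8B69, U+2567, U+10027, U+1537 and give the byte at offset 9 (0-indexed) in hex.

U+881B → 3-byte form E8 A0 9B at offsets 0–2.
U+8B69 → 3-byte form E8 AD A9 at offsets 3–5.
U+2567 → 3-byte form E2 95 A7 at offsets 6–8.
U+10027 → 4-byte form F0 90 80 A7 at offsets 9–12.
Offset 9 falls in char 4's range; it's byte 1 of F0 90 80 A7 = 0xF0.

0xF0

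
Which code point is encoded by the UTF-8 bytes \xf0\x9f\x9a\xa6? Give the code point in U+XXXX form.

Leading byte 0xF0 = 11110000 matches 11110xxx → 4-byte sequence.
Byte 1: 0xF0 = 11110000, payload 000 (3 bits).
Byte 2: 0x9F = 10011111 (10xxxxxx ✓), payload 011111.
Byte 3: 0x9A = 10011010 (10xxxxxx ✓), payload 011010.
Byte 4: 0xA6 = 10100110 (10xxxxxx ✓), payload 100110.
Concatenate: 000011111011010100110 = 0x1F6A6 (21 bits → U+1F6A6).

U+1F6A6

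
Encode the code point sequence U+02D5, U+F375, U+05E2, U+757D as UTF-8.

U+02D5: 2-byte form → CB 95.
U+F375: 3-byte form → EF 8D B5.
U+05E2: 2-byte form → D7 A2.
U+757D: 3-byte form → E7 95 BD.
Concatenated (10 bytes): CB 95 EF 8D B5 D7 A2 E7 95 BD.

CB 95 EF 8D B5 D7 A2 E7 95 BD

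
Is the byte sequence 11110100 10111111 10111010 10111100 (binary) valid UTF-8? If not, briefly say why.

invalid (encodes a value above U+10FFFF)

Leading byte 0xF4 = 11110100 → 4-byte form.
Payload = 0x13FEBC, which exceeds U+10FFFF, the maximum Unicode code point. (Leading bytes F5–FF, or F4 followed by ≥ 0x90, are invalid.)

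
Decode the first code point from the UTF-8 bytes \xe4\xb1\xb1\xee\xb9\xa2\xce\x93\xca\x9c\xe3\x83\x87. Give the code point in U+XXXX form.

U+4C71

Offset 0: leading byte 0xE4 = 11100100 → 3-byte char #1 = E4 B1 B1.
Leading byte 0xE4 = 11100100 matches 1110xxxx → 3-byte sequence.
Byte 1: 0xE4 = 11100100, payload 0100 (4 bits).
Byte 2: 0xB1 = 10110001 (10xxxxxx ✓), payload 110001.
Byte 3: 0xB1 = 10110001 (10xxxxxx ✓), payload 110001.
Concatenate: 0100110001110001 = 0x4C71 (16 bits → U+4C71).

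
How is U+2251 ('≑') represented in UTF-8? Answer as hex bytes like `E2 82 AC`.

E2 89 91

U+2251 = 0x2251 = 8785 decimal. In range U+0800–U+FFFF → 3-byte form: 1110xxxx 10xxxxxx 10xxxxxx.
Binary (16 bits): 0010001001010001.
Split 4+6+6: 0010 | 001001 | 010001.
Byte 1: 11100010 = 0xE2.
Byte 2: 10001001 = 0x89.
Byte 3: 10010001 = 0x91.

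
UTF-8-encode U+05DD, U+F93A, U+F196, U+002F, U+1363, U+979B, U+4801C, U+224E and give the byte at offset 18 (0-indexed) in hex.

U+05DD → 2-byte form D7 9D at offsets 0–1.
U+F93A → 3-byte form EF A4 BA at offsets 2–4.
U+F196 → 3-byte form EF 86 96 at offsets 5–7.
U+002F → 1-byte form 2F at offsets 8–8.
U+1363 → 3-byte form E1 8D A3 at offsets 9–11.
U+979B → 3-byte form E9 9E 9B at offsets 12–14.
U+4801C → 4-byte form F1 88 80 9C at offsets 15–18.
Offset 18 falls in char 7's range; it's byte 4 of F1 88 80 9C = 0x9C.

0x9C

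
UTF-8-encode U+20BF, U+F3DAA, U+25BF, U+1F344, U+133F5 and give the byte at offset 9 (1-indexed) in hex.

1-indexed offset 9 is 0-indexed offset 8.
U+20BF → 3-byte form E2 82 BF at offsets 0–2.
U+F3DAA → 4-byte form F3 B3 B6 AA at offsets 3–6.
U+25BF → 3-byte form E2 96 BF at offsets 7–9.
Offset 8 falls in char 3's range; it's byte 2 of E2 96 BF = 0x96.

0x96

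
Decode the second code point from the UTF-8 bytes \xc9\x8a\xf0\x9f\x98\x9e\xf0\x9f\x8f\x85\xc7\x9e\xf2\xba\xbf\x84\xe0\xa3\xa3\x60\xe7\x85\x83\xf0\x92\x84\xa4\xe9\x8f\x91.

U+1F61E

Offset 0: leading byte 0xC9 = 11001001 → 2-byte char #1 = C9 8A.
Offset 2: leading byte 0xF0 = 11110000 → 4-byte char #2 = F0 9F 98 9E.
Leading byte 0xF0 = 11110000 matches 11110xxx → 4-byte sequence.
Byte 1: 0xF0 = 11110000, payload 000 (3 bits).
Byte 2: 0x9F = 10011111 (10xxxxxx ✓), payload 011111.
Byte 3: 0x98 = 10011000 (10xxxxxx ✓), payload 011000.
Byte 4: 0x9E = 10011110 (10xxxxxx ✓), payload 011110.
Concatenate: 000011111011000011110 = 0x1F61E (21 bits → U+1F61E).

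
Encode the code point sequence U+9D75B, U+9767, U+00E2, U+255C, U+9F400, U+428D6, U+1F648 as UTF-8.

F2 9D 9D 9B E9 9D A7 C3 A2 E2 95 9C F2 9F 90 80 F1 82 A3 96 F0 9F 99 88

U+9D75B: 4-byte form → F2 9D 9D 9B.
U+9767: 3-byte form → E9 9D A7.
U+00E2: 2-byte form → C3 A2.
U+255C: 3-byte form → E2 95 9C.
U+9F400: 4-byte form → F2 9F 90 80.
U+428D6: 4-byte form → F1 82 A3 96.
U+1F648: 4-byte form → F0 9F 99 88.
Concatenated (24 bytes): F2 9D 9D 9B E9 9D A7 C3 A2 E2 95 9C F2 9F 90 80 F1 82 A3 96 F0 9F 99 88.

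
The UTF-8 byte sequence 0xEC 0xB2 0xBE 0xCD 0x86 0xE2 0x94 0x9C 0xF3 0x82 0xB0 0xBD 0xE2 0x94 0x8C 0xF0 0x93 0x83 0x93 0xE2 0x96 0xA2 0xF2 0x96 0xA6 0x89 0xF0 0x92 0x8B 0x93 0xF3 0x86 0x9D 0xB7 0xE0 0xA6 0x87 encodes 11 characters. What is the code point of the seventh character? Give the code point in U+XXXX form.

U+25A2

Offset 0: leading byte 0xEC = 11101100 → 3-byte char #1 = EC B2 BE.
Offset 3: leading byte 0xCD = 11001101 → 2-byte char #2 = CD 86.
Offset 5: leading byte 0xE2 = 11100010 → 3-byte char #3 = E2 94 9C.
Offset 8: leading byte 0xF3 = 11110011 → 4-byte char #4 = F3 82 B0 BD.
Offset 12: leading byte 0xE2 = 11100010 → 3-byte char #5 = E2 94 8C.
Offset 15: leading byte 0xF0 = 11110000 → 4-byte char #6 = F0 93 83 93.
Offset 19: leading byte 0xE2 = 11100010 → 3-byte char #7 = E2 96 A2.
Leading byte 0xE2 = 11100010 matches 1110xxxx → 3-byte sequence.
Byte 1: 0xE2 = 11100010, payload 0010 (4 bits).
Byte 2: 0x96 = 10010110 (10xxxxxx ✓), payload 010110.
Byte 3: 0xA2 = 10100010 (10xxxxxx ✓), payload 100010.
Concatenate: 0010010110100010 = 0x25A2 (16 bits → U+25A2).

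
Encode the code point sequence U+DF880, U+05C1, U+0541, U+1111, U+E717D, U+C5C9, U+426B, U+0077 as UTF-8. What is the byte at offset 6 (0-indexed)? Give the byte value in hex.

U+DF880 → 4-byte form F3 9F A2 80 at offsets 0–3.
U+05C1 → 2-byte form D7 81 at offsets 4–5.
U+0541 → 2-byte form D5 81 at offsets 6–7.
Offset 6 falls in char 3's range; it's byte 1 of D5 81 = 0xD5.

0xD5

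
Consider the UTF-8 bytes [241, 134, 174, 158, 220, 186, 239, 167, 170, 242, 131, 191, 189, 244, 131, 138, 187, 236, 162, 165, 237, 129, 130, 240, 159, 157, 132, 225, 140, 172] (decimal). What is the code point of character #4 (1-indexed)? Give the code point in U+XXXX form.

Offset 0: leading byte 0xF1 = 11110001 → 4-byte char #1 = F1 86 AE 9E.
Offset 4: leading byte 0xDC = 11011100 → 2-byte char #2 = DC BA.
Offset 6: leading byte 0xEF = 11101111 → 3-byte char #3 = EF A7 AA.
Offset 9: leading byte 0xF2 = 11110010 → 4-byte char #4 = F2 83 BF BD.
Leading byte 0xF2 = 11110010 matches 11110xxx → 4-byte sequence.
Byte 1: 0xF2 = 11110010, payload 010 (3 bits).
Byte 2: 0x83 = 10000011 (10xxxxxx ✓), payload 000011.
Byte 3: 0xBF = 10111111 (10xxxxxx ✓), payload 111111.
Byte 4: 0xBD = 10111101 (10xxxxxx ✓), payload 111101.
Concatenate: 010000011111111111101 = 0x83FFD (21 bits → U+83FFD).

U+83FFD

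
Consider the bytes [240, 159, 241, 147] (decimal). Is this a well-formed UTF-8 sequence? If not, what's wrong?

invalid (non-continuation byte where continuation expected)

Leading byte 0xF0 = 11110000 → 4-byte form.
Byte 3 is 0xF1 = 11110001, which is not 10xxxxxx — expected a continuation byte.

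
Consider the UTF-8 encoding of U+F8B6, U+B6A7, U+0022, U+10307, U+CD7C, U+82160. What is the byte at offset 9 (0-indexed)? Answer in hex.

0x8C

U+F8B6 → 3-byte form EF A2 B6 at offsets 0–2.
U+B6A7 → 3-byte form EB 9A A7 at offsets 3–5.
U+0022 → 1-byte form 22 at offsets 6–6.
U+10307 → 4-byte form F0 90 8C 87 at offsets 7–10.
Offset 9 falls in char 4's range; it's byte 3 of F0 90 8C 87 = 0x8C.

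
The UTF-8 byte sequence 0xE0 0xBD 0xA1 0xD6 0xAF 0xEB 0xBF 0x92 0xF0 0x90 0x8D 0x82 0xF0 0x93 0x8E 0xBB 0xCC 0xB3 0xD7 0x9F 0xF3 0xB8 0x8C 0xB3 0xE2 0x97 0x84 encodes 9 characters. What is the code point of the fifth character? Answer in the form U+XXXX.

Offset 0: leading byte 0xE0 = 11100000 → 3-byte char #1 = E0 BD A1.
Offset 3: leading byte 0xD6 = 11010110 → 2-byte char #2 = D6 AF.
Offset 5: leading byte 0xEB = 11101011 → 3-byte char #3 = EB BF 92.
Offset 8: leading byte 0xF0 = 11110000 → 4-byte char #4 = F0 90 8D 82.
Offset 12: leading byte 0xF0 = 11110000 → 4-byte char #5 = F0 93 8E BB.
Leading byte 0xF0 = 11110000 matches 11110xxx → 4-byte sequence.
Byte 1: 0xF0 = 11110000, payload 000 (3 bits).
Byte 2: 0x93 = 10010011 (10xxxxxx ✓), payload 010011.
Byte 3: 0x8E = 10001110 (10xxxxxx ✓), payload 001110.
Byte 4: 0xBB = 10111011 (10xxxxxx ✓), payload 111011.
Concatenate: 000010011001110111011 = 0x133BB (21 bits → U+133BB).

U+133BB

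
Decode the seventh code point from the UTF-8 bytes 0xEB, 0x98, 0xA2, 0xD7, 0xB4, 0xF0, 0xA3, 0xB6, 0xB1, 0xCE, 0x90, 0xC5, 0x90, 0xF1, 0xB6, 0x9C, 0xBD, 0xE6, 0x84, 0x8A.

U+610A

Offset 0: leading byte 0xEB = 11101011 → 3-byte char #1 = EB 98 A2.
Offset 3: leading byte 0xD7 = 11010111 → 2-byte char #2 = D7 B4.
Offset 5: leading byte 0xF0 = 11110000 → 4-byte char #3 = F0 A3 B6 B1.
Offset 9: leading byte 0xCE = 11001110 → 2-byte char #4 = CE 90.
Offset 11: leading byte 0xC5 = 11000101 → 2-byte char #5 = C5 90.
Offset 13: leading byte 0xF1 = 11110001 → 4-byte char #6 = F1 B6 9C BD.
Offset 17: leading byte 0xE6 = 11100110 → 3-byte char #7 = E6 84 8A.
Leading byte 0xE6 = 11100110 matches 1110xxxx → 3-byte sequence.
Byte 1: 0xE6 = 11100110, payload 0110 (4 bits).
Byte 2: 0x84 = 10000100 (10xxxxxx ✓), payload 000100.
Byte 3: 0x8A = 10001010 (10xxxxxx ✓), payload 001010.
Concatenate: 0110000100001010 = 0x610A (16 bits → U+610A).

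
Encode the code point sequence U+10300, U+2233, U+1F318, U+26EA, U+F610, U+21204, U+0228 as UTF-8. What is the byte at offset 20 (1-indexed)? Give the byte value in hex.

0x88

1-indexed offset 20 is 0-indexed offset 19.
U+10300 → 4-byte form F0 90 8C 80 at offsets 0–3.
U+2233 → 3-byte form E2 88 B3 at offsets 4–6.
U+1F318 → 4-byte form F0 9F 8C 98 at offsets 7–10.
U+26EA → 3-byte form E2 9B AA at offsets 11–13.
U+F610 → 3-byte form EF 98 90 at offsets 14–16.
U+21204 → 4-byte form F0 A1 88 84 at offsets 17–20.
Offset 19 falls in char 6's range; it's byte 3 of F0 A1 88 84 = 0x88.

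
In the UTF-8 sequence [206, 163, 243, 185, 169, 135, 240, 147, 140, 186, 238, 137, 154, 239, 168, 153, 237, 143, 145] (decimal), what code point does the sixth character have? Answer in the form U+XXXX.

Offset 0: leading byte 0xCE = 11001110 → 2-byte char #1 = CE A3.
Offset 2: leading byte 0xF3 = 11110011 → 4-byte char #2 = F3 B9 A9 87.
Offset 6: leading byte 0xF0 = 11110000 → 4-byte char #3 = F0 93 8C BA.
Offset 10: leading byte 0xEE = 11101110 → 3-byte char #4 = EE 89 9A.
Offset 13: leading byte 0xEF = 11101111 → 3-byte char #5 = EF A8 99.
Offset 16: leading byte 0xED = 11101101 → 3-byte char #6 = ED 8F 91.
Leading byte 0xED = 11101101 matches 1110xxxx → 3-byte sequence.
Byte 1: 0xED = 11101101, payload 1101 (4 bits).
Byte 2: 0x8F = 10001111 (10xxxxxx ✓), payload 001111.
Byte 3: 0x91 = 10010001 (10xxxxxx ✓), payload 010001.
Concatenate: 1101001111010001 = 0xD3D1 (16 bits → U+D3D1).

U+D3D1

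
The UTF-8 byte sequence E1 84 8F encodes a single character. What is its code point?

Leading byte 0xE1 = 11100001 matches 1110xxxx → 3-byte sequence.
Byte 1: 0xE1 = 11100001, payload 0001 (4 bits).
Byte 2: 0x84 = 10000100 (10xxxxxx ✓), payload 000100.
Byte 3: 0x8F = 10001111 (10xxxxxx ✓), payload 001111.
Concatenate: 0001000100001111 = 0x110F (16 bits → U+110F).

U+110F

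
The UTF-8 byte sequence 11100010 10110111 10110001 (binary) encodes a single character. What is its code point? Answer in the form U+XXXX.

U+2DF1

Leading byte 0xE2 = 11100010 matches 1110xxxx → 3-byte sequence.
Byte 1: 0xE2 = 11100010, payload 0010 (4 bits).
Byte 2: 0xB7 = 10110111 (10xxxxxx ✓), payload 110111.
Byte 3: 0xB1 = 10110001 (10xxxxxx ✓), payload 110001.
Concatenate: 0010110111110001 = 0x2DF1 (16 bits → U+2DF1).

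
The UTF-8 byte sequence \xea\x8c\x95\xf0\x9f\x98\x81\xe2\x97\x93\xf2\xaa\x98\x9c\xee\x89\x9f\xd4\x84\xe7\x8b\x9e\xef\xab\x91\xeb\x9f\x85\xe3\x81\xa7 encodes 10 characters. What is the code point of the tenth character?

Offset 0: leading byte 0xEA = 11101010 → 3-byte char #1 = EA 8C 95.
Offset 3: leading byte 0xF0 = 11110000 → 4-byte char #2 = F0 9F 98 81.
Offset 7: leading byte 0xE2 = 11100010 → 3-byte char #3 = E2 97 93.
Offset 10: leading byte 0xF2 = 11110010 → 4-byte char #4 = F2 AA 98 9C.
Offset 14: leading byte 0xEE = 11101110 → 3-byte char #5 = EE 89 9F.
Offset 17: leading byte 0xD4 = 11010100 → 2-byte char #6 = D4 84.
Offset 19: leading byte 0xE7 = 11100111 → 3-byte char #7 = E7 8B 9E.
Offset 22: leading byte 0xEF = 11101111 → 3-byte char #8 = EF AB 91.
Offset 25: leading byte 0xEB = 11101011 → 3-byte char #9 = EB 9F 85.
Offset 28: leading byte 0xE3 = 11100011 → 3-byte char #10 = E3 81 A7.
Leading byte 0xE3 = 11100011 matches 1110xxxx → 3-byte sequence.
Byte 1: 0xE3 = 11100011, payload 0011 (4 bits).
Byte 2: 0x81 = 10000001 (10xxxxxx ✓), payload 000001.
Byte 3: 0xA7 = 10100111 (10xxxxxx ✓), payload 100111.
Concatenate: 0011000001100111 = 0x3067 (16 bits → U+3067).

U+3067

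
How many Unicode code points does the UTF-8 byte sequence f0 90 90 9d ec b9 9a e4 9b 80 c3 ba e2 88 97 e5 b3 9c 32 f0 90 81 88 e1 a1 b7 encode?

9

Byte at offset 0: 0xF0 = 11110000 → 4-byte char (#1). Advance 4.
Byte at offset 4: 0xEC = 11101100 → 3-byte char (#2). Advance 3.
Byte at offset 7: 0xE4 = 11100100 → 3-byte char (#3). Advance 3.
Byte at offset 10: 0xC3 = 11000011 → 2-byte char (#4). Advance 2.
Byte at offset 12: 0xE2 = 11100010 → 3-byte char (#5). Advance 3.
Byte at offset 15: 0xE5 = 11100101 → 3-byte char (#6). Advance 3.
Byte at offset 18: 0x32 = 00110010 → 1-byte char (#7). Advance 1.
Byte at offset 19: 0xF0 = 11110000 → 4-byte char (#8). Advance 4.
Byte at offset 23: 0xE1 = 11100001 → 3-byte char (#9). Advance 3.
Reached end at offset 26 after 9 code points.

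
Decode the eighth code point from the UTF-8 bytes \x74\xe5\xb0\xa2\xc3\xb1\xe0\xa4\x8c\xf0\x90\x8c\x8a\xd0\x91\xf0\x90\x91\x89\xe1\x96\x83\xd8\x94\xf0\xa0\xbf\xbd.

Offset 0: leading byte 0x74 = 01110100 → 1-byte char #1 = 74.
Offset 1: leading byte 0xE5 = 11100101 → 3-byte char #2 = E5 B0 A2.
Offset 4: leading byte 0xC3 = 11000011 → 2-byte char #3 = C3 B1.
Offset 6: leading byte 0xE0 = 11100000 → 3-byte char #4 = E0 A4 8C.
Offset 9: leading byte 0xF0 = 11110000 → 4-byte char #5 = F0 90 8C 8A.
Offset 13: leading byte 0xD0 = 11010000 → 2-byte char #6 = D0 91.
Offset 15: leading byte 0xF0 = 11110000 → 4-byte char #7 = F0 90 91 89.
Offset 19: leading byte 0xE1 = 11100001 → 3-byte char #8 = E1 96 83.
Leading byte 0xE1 = 11100001 matches 1110xxxx → 3-byte sequence.
Byte 1: 0xE1 = 11100001, payload 0001 (4 bits).
Byte 2: 0x96 = 10010110 (10xxxxxx ✓), payload 010110.
Byte 3: 0x83 = 10000011 (10xxxxxx ✓), payload 000011.
Concatenate: 0001010110000011 = 0x1583 (16 bits → U+1583).

U+1583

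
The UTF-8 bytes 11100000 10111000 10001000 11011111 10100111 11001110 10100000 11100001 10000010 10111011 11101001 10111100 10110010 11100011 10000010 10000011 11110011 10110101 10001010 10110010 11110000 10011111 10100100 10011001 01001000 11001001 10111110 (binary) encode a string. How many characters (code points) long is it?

10

Byte at offset 0: 0xE0 = 11100000 → 3-byte char (#1). Advance 3.
Byte at offset 3: 0xDF = 11011111 → 2-byte char (#2). Advance 2.
Byte at offset 5: 0xCE = 11001110 → 2-byte char (#3). Advance 2.
Byte at offset 7: 0xE1 = 11100001 → 3-byte char (#4). Advance 3.
Byte at offset 10: 0xE9 = 11101001 → 3-byte char (#5). Advance 3.
Byte at offset 13: 0xE3 = 11100011 → 3-byte char (#6). Advance 3.
Byte at offset 16: 0xF3 = 11110011 → 4-byte char (#7). Advance 4.
Byte at offset 20: 0xF0 = 11110000 → 4-byte char (#8). Advance 4.
Byte at offset 24: 0x48 = 01001000 → 1-byte char (#9). Advance 1.
Byte at offset 25: 0xC9 = 11001001 → 2-byte char (#10). Advance 2.
Reached end at offset 27 after 10 code points.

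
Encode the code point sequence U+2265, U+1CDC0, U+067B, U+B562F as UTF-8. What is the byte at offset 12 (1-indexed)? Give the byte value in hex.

1-indexed offset 12 is 0-indexed offset 11.
U+2265 → 3-byte form E2 89 A5 at offsets 0–2.
U+1CDC0 → 4-byte form F0 9C B7 80 at offsets 3–6.
U+067B → 2-byte form D9 BB at offsets 7–8.
U+B562F → 4-byte form F2 B5 98 AF at offsets 9–12.
Offset 11 falls in char 4's range; it's byte 3 of F2 B5 98 AF = 0x98.

0x98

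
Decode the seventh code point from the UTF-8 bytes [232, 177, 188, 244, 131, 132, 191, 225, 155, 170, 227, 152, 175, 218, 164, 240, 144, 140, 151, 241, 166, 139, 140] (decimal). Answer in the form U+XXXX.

Offset 0: leading byte 0xE8 = 11101000 → 3-byte char #1 = E8 B1 BC.
Offset 3: leading byte 0xF4 = 11110100 → 4-byte char #2 = F4 83 84 BF.
Offset 7: leading byte 0xE1 = 11100001 → 3-byte char #3 = E1 9B AA.
Offset 10: leading byte 0xE3 = 11100011 → 3-byte char #4 = E3 98 AF.
Offset 13: leading byte 0xDA = 11011010 → 2-byte char #5 = DA A4.
Offset 15: leading byte 0xF0 = 11110000 → 4-byte char #6 = F0 90 8C 97.
Offset 19: leading byte 0xF1 = 11110001 → 4-byte char #7 = F1 A6 8B 8C.
Leading byte 0xF1 = 11110001 matches 11110xxx → 4-byte sequence.
Byte 1: 0xF1 = 11110001, payload 001 (3 bits).
Byte 2: 0xA6 = 10100110 (10xxxxxx ✓), payload 100110.
Byte 3: 0x8B = 10001011 (10xxxxxx ✓), payload 001011.
Byte 4: 0x8C = 10001100 (10xxxxxx ✓), payload 001100.
Concatenate: 001100110001011001100 = 0x662CC (21 bits → U+662CC).

U+662CC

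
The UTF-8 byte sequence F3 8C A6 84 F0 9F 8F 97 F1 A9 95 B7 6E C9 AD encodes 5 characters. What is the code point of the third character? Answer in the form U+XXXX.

Offset 0: leading byte 0xF3 = 11110011 → 4-byte char #1 = F3 8C A6 84.
Offset 4: leading byte 0xF0 = 11110000 → 4-byte char #2 = F0 9F 8F 97.
Offset 8: leading byte 0xF1 = 11110001 → 4-byte char #3 = F1 A9 95 B7.
Leading byte 0xF1 = 11110001 matches 11110xxx → 4-byte sequence.
Byte 1: 0xF1 = 11110001, payload 001 (3 bits).
Byte 2: 0xA9 = 10101001 (10xxxxxx ✓), payload 101001.
Byte 3: 0x95 = 10010101 (10xxxxxx ✓), payload 010101.
Byte 4: 0xB7 = 10110111 (10xxxxxx ✓), payload 110111.
Concatenate: 001101001010101110111 = 0x69577 (21 bits → U+69577).

U+69577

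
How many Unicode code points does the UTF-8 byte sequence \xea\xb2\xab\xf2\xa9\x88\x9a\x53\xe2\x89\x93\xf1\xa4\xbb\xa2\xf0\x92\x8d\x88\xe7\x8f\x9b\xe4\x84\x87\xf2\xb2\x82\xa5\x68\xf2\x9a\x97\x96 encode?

11

Byte at offset 0: 0xEA = 11101010 → 3-byte char (#1). Advance 3.
Byte at offset 3: 0xF2 = 11110010 → 4-byte char (#2). Advance 4.
Byte at offset 7: 0x53 = 01010011 → 1-byte char (#3). Advance 1.
Byte at offset 8: 0xE2 = 11100010 → 3-byte char (#4). Advance 3.
Byte at offset 11: 0xF1 = 11110001 → 4-byte char (#5). Advance 4.
Byte at offset 15: 0xF0 = 11110000 → 4-byte char (#6). Advance 4.
Byte at offset 19: 0xE7 = 11100111 → 3-byte char (#7). Advance 3.
Byte at offset 22: 0xE4 = 11100100 → 3-byte char (#8). Advance 3.
Byte at offset 25: 0xF2 = 11110010 → 4-byte char (#9). Advance 4.
Byte at offset 29: 0x68 = 01101000 → 1-byte char (#10). Advance 1.
Byte at offset 30: 0xF2 = 11110010 → 4-byte char (#11). Advance 4.
Reached end at offset 34 after 11 code points.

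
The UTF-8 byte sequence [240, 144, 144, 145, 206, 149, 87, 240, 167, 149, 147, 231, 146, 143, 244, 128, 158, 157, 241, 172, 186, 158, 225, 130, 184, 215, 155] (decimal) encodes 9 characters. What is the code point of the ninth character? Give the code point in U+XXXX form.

Offset 0: leading byte 0xF0 = 11110000 → 4-byte char #1 = F0 90 90 91.
Offset 4: leading byte 0xCE = 11001110 → 2-byte char #2 = CE 95.
Offset 6: leading byte 0x57 = 01010111 → 1-byte char #3 = 57.
Offset 7: leading byte 0xF0 = 11110000 → 4-byte char #4 = F0 A7 95 93.
Offset 11: leading byte 0xE7 = 11100111 → 3-byte char #5 = E7 92 8F.
Offset 14: leading byte 0xF4 = 11110100 → 4-byte char #6 = F4 80 9E 9D.
Offset 18: leading byte 0xF1 = 11110001 → 4-byte char #7 = F1 AC BA 9E.
Offset 22: leading byte 0xE1 = 11100001 → 3-byte char #8 = E1 82 B8.
Offset 25: leading byte 0xD7 = 11010111 → 2-byte char #9 = D7 9B.
Leading byte 0xD7 = 11010111 matches 110xxxxx → 2-byte sequence.
Byte 1: 0xD7 = 11010111, payload 10111 (5 bits).
Byte 2: 0x9B = 10011011 (10xxxxxx ✓), payload 011011.
Concatenate: 10111011011 = 0x5DB (11 bits → U+05DB).

U+05DB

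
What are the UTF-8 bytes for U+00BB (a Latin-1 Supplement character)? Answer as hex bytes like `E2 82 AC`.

C2 BB

U+00BB = 0xBB = 187 decimal. In range U+0080–U+07FF → 2-byte form: 110xxxxx 10xxxxxx.
Binary (11 bits): 00010111011.
Split 5+6: 00010 | 111011.
Byte 1: 11000010 = 0xC2.
Byte 2: 10111011 = 0xBB.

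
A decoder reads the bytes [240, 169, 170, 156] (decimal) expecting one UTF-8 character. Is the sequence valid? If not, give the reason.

Leading byte 0xF0 = 11110000 → 4-byte form.
Continuation bytes 0xA9=10101001, 0xAA=10101010, 0x9C=10011100 all match 10xxxxxx.
Decoded value 0x29A9C is ≥ 0x10000 (shortest form) and not a surrogate.

valid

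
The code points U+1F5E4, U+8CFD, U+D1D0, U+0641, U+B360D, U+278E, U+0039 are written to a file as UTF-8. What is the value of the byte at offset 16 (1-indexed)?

0x8D

1-indexed offset 16 is 0-indexed offset 15.
U+1F5E4 → 4-byte form F0 9F 97 A4 at offsets 0–3.
U+8CFD → 3-byte form E8 B3 BD at offsets 4–6.
U+D1D0 → 3-byte form ED 87 90 at offsets 7–9.
U+0641 → 2-byte form D9 81 at offsets 10–11.
U+B360D → 4-byte form F2 B3 98 8D at offsets 12–15.
Offset 15 falls in char 5's range; it's byte 4 of F2 B3 98 8D = 0x8D.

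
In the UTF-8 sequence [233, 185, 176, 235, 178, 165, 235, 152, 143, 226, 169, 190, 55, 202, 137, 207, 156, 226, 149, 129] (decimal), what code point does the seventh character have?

Offset 0: leading byte 0xE9 = 11101001 → 3-byte char #1 = E9 B9 B0.
Offset 3: leading byte 0xEB = 11101011 → 3-byte char #2 = EB B2 A5.
Offset 6: leading byte 0xEB = 11101011 → 3-byte char #3 = EB 98 8F.
Offset 9: leading byte 0xE2 = 11100010 → 3-byte char #4 = E2 A9 BE.
Offset 12: leading byte 0x37 = 00110111 → 1-byte char #5 = 37.
Offset 13: leading byte 0xCA = 11001010 → 2-byte char #6 = CA 89.
Offset 15: leading byte 0xCF = 11001111 → 2-byte char #7 = CF 9C.
Leading byte 0xCF = 11001111 matches 110xxxxx → 2-byte sequence.
Byte 1: 0xCF = 11001111, payload 01111 (5 bits).
Byte 2: 0x9C = 10011100 (10xxxxxx ✓), payload 011100.
Concatenate: 01111011100 = 0x3DC (11 bits → U+03DC).

U+03DC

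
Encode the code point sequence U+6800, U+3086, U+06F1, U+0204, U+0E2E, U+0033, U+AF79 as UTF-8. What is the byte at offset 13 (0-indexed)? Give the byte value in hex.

0x33

U+6800 → 3-byte form E6 A0 80 at offsets 0–2.
U+3086 → 3-byte form E3 82 86 at offsets 3–5.
U+06F1 → 2-byte form DB B1 at offsets 6–7.
U+0204 → 2-byte form C8 84 at offsets 8–9.
U+0E2E → 3-byte form E0 B8 AE at offsets 10–12.
U+0033 → 1-byte form 33 at offsets 13–13.
Offset 13 falls in char 6's range; it's byte 1 of 33 = 0x33.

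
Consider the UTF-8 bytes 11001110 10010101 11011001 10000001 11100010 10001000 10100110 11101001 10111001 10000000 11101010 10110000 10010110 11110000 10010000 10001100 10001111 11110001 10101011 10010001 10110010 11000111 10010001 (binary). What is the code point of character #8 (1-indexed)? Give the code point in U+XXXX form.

Offset 0: leading byte 0xCE = 11001110 → 2-byte char #1 = CE 95.
Offset 2: leading byte 0xD9 = 11011001 → 2-byte char #2 = D9 81.
Offset 4: leading byte 0xE2 = 11100010 → 3-byte char #3 = E2 88 A6.
Offset 7: leading byte 0xE9 = 11101001 → 3-byte char #4 = E9 B9 80.
Offset 10: leading byte 0xEA = 11101010 → 3-byte char #5 = EA B0 96.
Offset 13: leading byte 0xF0 = 11110000 → 4-byte char #6 = F0 90 8C 8F.
Offset 17: leading byte 0xF1 = 11110001 → 4-byte char #7 = F1 AB 91 B2.
Offset 21: leading byte 0xC7 = 11000111 → 2-byte char #8 = C7 91.
Leading byte 0xC7 = 11000111 matches 110xxxxx → 2-byte sequence.
Byte 1: 0xC7 = 11000111, payload 00111 (5 bits).
Byte 2: 0x91 = 10010001 (10xxxxxx ✓), payload 010001.
Concatenate: 00111010001 = 0x1D1 (11 bits → U+01D1).

U+01D1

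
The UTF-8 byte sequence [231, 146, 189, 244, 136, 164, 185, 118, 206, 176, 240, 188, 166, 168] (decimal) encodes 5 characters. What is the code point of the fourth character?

Offset 0: leading byte 0xE7 = 11100111 → 3-byte char #1 = E7 92 BD.
Offset 3: leading byte 0xF4 = 11110100 → 4-byte char #2 = F4 88 A4 B9.
Offset 7: leading byte 0x76 = 01110110 → 1-byte char #3 = 76.
Offset 8: leading byte 0xCE = 11001110 → 2-byte char #4 = CE B0.
Leading byte 0xCE = 11001110 matches 110xxxxx → 2-byte sequence.
Byte 1: 0xCE = 11001110, payload 01110 (5 bits).
Byte 2: 0xB0 = 10110000 (10xxxxxx ✓), payload 110000.
Concatenate: 01110110000 = 0x3B0 (11 bits → U+03B0).

U+03B0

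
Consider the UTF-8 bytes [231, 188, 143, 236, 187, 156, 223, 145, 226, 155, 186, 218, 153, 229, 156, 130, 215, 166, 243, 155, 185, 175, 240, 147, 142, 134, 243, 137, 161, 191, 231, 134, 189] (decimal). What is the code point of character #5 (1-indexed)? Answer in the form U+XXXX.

Offset 0: leading byte 0xE7 = 11100111 → 3-byte char #1 = E7 BC 8F.
Offset 3: leading byte 0xEC = 11101100 → 3-byte char #2 = EC BB 9C.
Offset 6: leading byte 0xDF = 11011111 → 2-byte char #3 = DF 91.
Offset 8: leading byte 0xE2 = 11100010 → 3-byte char #4 = E2 9B BA.
Offset 11: leading byte 0xDA = 11011010 → 2-byte char #5 = DA 99.
Leading byte 0xDA = 11011010 matches 110xxxxx → 2-byte sequence.
Byte 1: 0xDA = 11011010, payload 11010 (5 bits).
Byte 2: 0x99 = 10011001 (10xxxxxx ✓), payload 011001.
Concatenate: 11010011001 = 0x699 (11 bits → U+0699).

U+0699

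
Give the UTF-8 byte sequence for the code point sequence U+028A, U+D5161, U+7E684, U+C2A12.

U+028A: 2-byte form → CA 8A.
U+D5161: 4-byte form → F3 95 85 A1.
U+7E684: 4-byte form → F1 BE 9A 84.
U+C2A12: 4-byte form → F3 82 A8 92.
Concatenated (14 bytes): CA 8A F3 95 85 A1 F1 BE 9A 84 F3 82 A8 92.

CA 8A F3 95 85 A1 F1 BE 9A 84 F3 82 A8 92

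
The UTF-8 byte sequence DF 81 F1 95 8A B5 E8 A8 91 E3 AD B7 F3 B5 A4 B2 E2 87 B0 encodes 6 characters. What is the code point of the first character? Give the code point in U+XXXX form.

Offset 0: leading byte 0xDF = 11011111 → 2-byte char #1 = DF 81.
Leading byte 0xDF = 11011111 matches 110xxxxx → 2-byte sequence.
Byte 1: 0xDF = 11011111, payload 11111 (5 bits).
Byte 2: 0x81 = 10000001 (10xxxxxx ✓), payload 000001.
Concatenate: 11111000001 = 0x7C1 (11 bits → U+07C1).

U+07C1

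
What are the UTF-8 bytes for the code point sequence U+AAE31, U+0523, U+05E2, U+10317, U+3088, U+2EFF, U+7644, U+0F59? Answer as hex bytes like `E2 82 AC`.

U+AAE31: 4-byte form → F2 AA B8 B1.
U+0523: 2-byte form → D4 A3.
U+05E2: 2-byte form → D7 A2.
U+10317: 4-byte form → F0 90 8C 97.
U+3088: 3-byte form → E3 82 88.
U+2EFF: 3-byte form → E2 BB BF.
U+7644: 3-byte form → E7 99 84.
U+0F59: 3-byte form → E0 BD 99.
Concatenated (24 bytes): F2 AA B8 B1 D4 A3 D7 A2 F0 90 8C 97 E3 82 88 E2 BB BF E7 99 84 E0 BD 99.

F2 AA B8 B1 D4 A3 D7 A2 F0 90 8C 97 E3 82 88 E2 BB BF E7 99 84 E0 BD 99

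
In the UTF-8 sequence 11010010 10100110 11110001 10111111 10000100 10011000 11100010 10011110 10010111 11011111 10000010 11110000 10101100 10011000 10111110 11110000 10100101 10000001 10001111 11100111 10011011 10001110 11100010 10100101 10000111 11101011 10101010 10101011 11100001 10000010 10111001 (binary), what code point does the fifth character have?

Offset 0: leading byte 0xD2 = 11010010 → 2-byte char #1 = D2 A6.
Offset 2: leading byte 0xF1 = 11110001 → 4-byte char #2 = F1 BF 84 98.
Offset 6: leading byte 0xE2 = 11100010 → 3-byte char #3 = E2 9E 97.
Offset 9: leading byte 0xDF = 11011111 → 2-byte char #4 = DF 82.
Offset 11: leading byte 0xF0 = 11110000 → 4-byte char #5 = F0 AC 98 BE.
Leading byte 0xF0 = 11110000 matches 11110xxx → 4-byte sequence.
Byte 1: 0xF0 = 11110000, payload 000 (3 bits).
Byte 2: 0xAC = 10101100 (10xxxxxx ✓), payload 101100.
Byte 3: 0x98 = 10011000 (10xxxxxx ✓), payload 011000.
Byte 4: 0xBE = 10111110 (10xxxxxx ✓), payload 111110.
Concatenate: 000101100011000111110 = 0x2C63E (21 bits → U+2C63E).

U+2C63E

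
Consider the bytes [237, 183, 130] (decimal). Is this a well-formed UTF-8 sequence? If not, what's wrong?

Structurally a 3-byte sequence; payload = 0xDDC2.
But 0xDDC2 is in U+D800–U+DFFF, the surrogate range. Surrogates are not Unicode scalar values and are forbidden in UTF-8.

invalid (encodes a surrogate (U+D800–U+DFFF))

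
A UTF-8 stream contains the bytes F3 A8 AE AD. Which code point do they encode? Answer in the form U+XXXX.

Leading byte 0xF3 = 11110011 matches 11110xxx → 4-byte sequence.
Byte 1: 0xF3 = 11110011, payload 011 (3 bits).
Byte 2: 0xA8 = 10101000 (10xxxxxx ✓), payload 101000.
Byte 3: 0xAE = 10101110 (10xxxxxx ✓), payload 101110.
Byte 4: 0xAD = 10101101 (10xxxxxx ✓), payload 101101.
Concatenate: 011101000101110101101 = 0xE8BAD (21 bits → U+E8BAD).

U+E8BAD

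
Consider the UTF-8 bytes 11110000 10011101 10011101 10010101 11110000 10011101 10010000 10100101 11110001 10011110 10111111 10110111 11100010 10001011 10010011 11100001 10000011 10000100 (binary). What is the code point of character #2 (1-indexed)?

U+1D425

Offset 0: leading byte 0xF0 = 11110000 → 4-byte char #1 = F0 9D 9D 95.
Offset 4: leading byte 0xF0 = 11110000 → 4-byte char #2 = F0 9D 90 A5.
Leading byte 0xF0 = 11110000 matches 11110xxx → 4-byte sequence.
Byte 1: 0xF0 = 11110000, payload 000 (3 bits).
Byte 2: 0x9D = 10011101 (10xxxxxx ✓), payload 011101.
Byte 3: 0x90 = 10010000 (10xxxxxx ✓), payload 010000.
Byte 4: 0xA5 = 10100101 (10xxxxxx ✓), payload 100101.
Concatenate: 000011101010000100101 = 0x1D425 (21 bits → U+1D425).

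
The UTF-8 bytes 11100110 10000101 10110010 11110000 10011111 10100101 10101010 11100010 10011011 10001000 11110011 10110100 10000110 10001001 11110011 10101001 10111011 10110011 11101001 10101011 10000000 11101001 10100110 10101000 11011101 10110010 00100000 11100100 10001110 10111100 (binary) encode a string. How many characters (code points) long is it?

Byte at offset 0: 0xE6 = 11100110 → 3-byte char (#1). Advance 3.
Byte at offset 3: 0xF0 = 11110000 → 4-byte char (#2). Advance 4.
Byte at offset 7: 0xE2 = 11100010 → 3-byte char (#3). Advance 3.
Byte at offset 10: 0xF3 = 11110011 → 4-byte char (#4). Advance 4.
Byte at offset 14: 0xF3 = 11110011 → 4-byte char (#5). Advance 4.
Byte at offset 18: 0xE9 = 11101001 → 3-byte char (#6). Advance 3.
Byte at offset 21: 0xE9 = 11101001 → 3-byte char (#7). Advance 3.
Byte at offset 24: 0xDD = 11011101 → 2-byte char (#8). Advance 2.
Byte at offset 26: 0x20 = 00100000 → 1-byte char (#9). Advance 1.
Byte at offset 27: 0xE4 = 11100100 → 3-byte char (#10). Advance 3.
Reached end at offset 30 after 10 code points.

10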